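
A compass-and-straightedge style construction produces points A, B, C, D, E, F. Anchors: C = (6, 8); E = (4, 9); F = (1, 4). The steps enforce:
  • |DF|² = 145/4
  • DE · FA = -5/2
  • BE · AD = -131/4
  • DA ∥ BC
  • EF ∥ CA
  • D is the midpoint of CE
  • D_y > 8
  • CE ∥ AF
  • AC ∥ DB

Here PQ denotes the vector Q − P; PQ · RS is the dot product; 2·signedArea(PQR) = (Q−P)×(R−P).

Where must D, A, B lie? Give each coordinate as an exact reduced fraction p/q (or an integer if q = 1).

A = (3, 3)
B = (8, 27/2)
D = (5, 17/2)

1. D_x = 5  [D is the midpoint of CE]
2. D_y = 17/2  [D is the midpoint of CE]
   → D = (5, 17/2)
3. A_x = 3  [CE ∥ AF ∩ EF ∥ CA]
4. A_y = 3  [CE ∥ AF ∩ EF ∥ CA]
   → A = (3, 3)
5. B_x = 8  [DA ∥ BC ∩ AC ∥ DB]
6. B_y = 27/2  [DA ∥ BC ∩ AC ∥ DB]
   → B = (8, 27/2)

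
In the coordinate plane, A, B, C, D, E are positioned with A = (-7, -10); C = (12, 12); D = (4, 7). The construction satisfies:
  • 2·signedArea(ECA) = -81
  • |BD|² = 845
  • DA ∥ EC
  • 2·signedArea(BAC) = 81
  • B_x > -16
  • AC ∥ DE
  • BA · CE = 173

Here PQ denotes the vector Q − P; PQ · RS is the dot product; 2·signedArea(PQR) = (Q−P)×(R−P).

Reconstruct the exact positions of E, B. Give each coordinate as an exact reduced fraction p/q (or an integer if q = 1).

1. E_x = 23  [DA ∥ EC ∩ AC ∥ DE]
2. E_y = 29  [DA ∥ EC ∩ AC ∥ DE]
   → E = (23, 29)
3. B_x = -15  [BA · CE = 173 ∩ 2·signedArea(BAC) = 81]
4. B_y = -15  [BA · CE = 173 ∩ 2·signedArea(BAC) = 81]
   → B = (-15, -15)

B = (-15, -15)
E = (23, 29)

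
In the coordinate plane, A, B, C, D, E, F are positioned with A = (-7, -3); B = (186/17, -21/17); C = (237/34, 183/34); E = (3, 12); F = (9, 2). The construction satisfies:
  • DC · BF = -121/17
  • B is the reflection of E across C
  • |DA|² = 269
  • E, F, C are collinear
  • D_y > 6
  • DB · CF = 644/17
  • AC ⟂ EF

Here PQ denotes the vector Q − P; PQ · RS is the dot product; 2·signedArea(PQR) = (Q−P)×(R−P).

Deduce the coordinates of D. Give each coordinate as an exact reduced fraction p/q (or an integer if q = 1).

D = (6, 7)

1. D_x = 6  [line -69/34·x + 115/34·y + -23/2 = 0 ∩ |DA|² = 269]
2. D_y = 7  [line -69/34·x + 115/34·y + -23/2 = 0 ∩ |DA|² = 269]
   → D = (6, 7)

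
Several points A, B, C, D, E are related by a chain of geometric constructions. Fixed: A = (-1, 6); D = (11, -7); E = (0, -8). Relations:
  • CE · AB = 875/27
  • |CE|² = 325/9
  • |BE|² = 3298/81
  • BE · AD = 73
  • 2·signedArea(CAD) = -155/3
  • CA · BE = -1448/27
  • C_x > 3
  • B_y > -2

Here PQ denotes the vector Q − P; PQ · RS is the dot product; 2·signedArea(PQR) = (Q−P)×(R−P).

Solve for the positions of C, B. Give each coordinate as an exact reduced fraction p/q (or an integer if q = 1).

1. B_x = 7/9  [line -12·x + 13·y + 31 = 0 ∩ |BE|² = 3298/81]
2. B_y = -5/3  [line -12·x + 13·y + 31 = 0 ∩ |BE|² = 3298/81]
   → B = (7/9, -5/3)
3. C_x = 10/3  [2·signedArea(CAD) = -155/3 ∩ CE · AB = 875/27]
4. C_y = -3  [2·signedArea(CAD) = -155/3 ∩ CE · AB = 875/27]
   → C = (10/3, -3)

B = (7/9, -5/3)
C = (10/3, -3)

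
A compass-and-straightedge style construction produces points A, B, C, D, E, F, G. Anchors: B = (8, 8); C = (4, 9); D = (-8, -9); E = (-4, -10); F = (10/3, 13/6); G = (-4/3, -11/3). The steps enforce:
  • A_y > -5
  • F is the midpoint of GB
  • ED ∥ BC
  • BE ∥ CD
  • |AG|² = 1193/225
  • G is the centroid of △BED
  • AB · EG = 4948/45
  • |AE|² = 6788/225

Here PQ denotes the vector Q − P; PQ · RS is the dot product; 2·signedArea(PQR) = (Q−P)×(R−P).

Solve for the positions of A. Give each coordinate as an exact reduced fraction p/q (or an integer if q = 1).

A = (-52/15, -68/15)

1. A_x = -52/15  [line -8/3·x + -19/3·y + -1708/45 = 0 ∩ |AG|² = 1193/225]
2. A_y = -68/15  [line -8/3·x + -19/3·y + -1708/45 = 0 ∩ |AG|² = 1193/225]
   → A = (-52/15, -68/15)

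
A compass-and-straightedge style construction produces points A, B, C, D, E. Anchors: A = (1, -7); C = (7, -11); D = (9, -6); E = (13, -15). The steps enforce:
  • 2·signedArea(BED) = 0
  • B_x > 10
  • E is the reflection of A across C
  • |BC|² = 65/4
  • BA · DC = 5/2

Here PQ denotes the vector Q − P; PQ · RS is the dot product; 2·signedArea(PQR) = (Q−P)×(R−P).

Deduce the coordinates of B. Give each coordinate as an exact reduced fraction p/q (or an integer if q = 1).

1. B_x = 11  [2·signedArea(BED) = 0 ∩ BA · DC = 5/2]
2. B_y = -21/2  [2·signedArea(BED) = 0 ∩ BA · DC = 5/2]
   → B = (11, -21/2)

B = (11, -21/2)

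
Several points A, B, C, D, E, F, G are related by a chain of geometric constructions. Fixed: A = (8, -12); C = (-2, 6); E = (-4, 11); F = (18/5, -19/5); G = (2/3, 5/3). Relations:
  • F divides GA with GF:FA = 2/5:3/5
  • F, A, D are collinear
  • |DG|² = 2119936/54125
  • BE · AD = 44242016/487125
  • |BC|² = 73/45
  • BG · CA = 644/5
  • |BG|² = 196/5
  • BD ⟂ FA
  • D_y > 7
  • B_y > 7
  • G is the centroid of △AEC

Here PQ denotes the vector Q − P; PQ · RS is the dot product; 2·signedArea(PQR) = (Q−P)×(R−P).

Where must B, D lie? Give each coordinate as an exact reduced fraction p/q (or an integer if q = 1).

1. B_x = -32/15  [line -10·x + 18·y + -2282/15 = 0 ∩ |BC|² = 73/45]
2. B_y = 109/15  [line -10·x + 18·y + -2282/15 = 0 ∩ |BC|² = 73/45]
   → B = (-32/15, 109/15)
3. D_x = -74446/32475  [BE · AD = 44242016/487125 ∩ F, A, D are collinear]
4. D_y = 233213/32475  [BE · AD = 44242016/487125 ∩ F, A, D are collinear]
   → D = (-74446/32475, 233213/32475)

B = (-32/15, 109/15)
D = (-74446/32475, 233213/32475)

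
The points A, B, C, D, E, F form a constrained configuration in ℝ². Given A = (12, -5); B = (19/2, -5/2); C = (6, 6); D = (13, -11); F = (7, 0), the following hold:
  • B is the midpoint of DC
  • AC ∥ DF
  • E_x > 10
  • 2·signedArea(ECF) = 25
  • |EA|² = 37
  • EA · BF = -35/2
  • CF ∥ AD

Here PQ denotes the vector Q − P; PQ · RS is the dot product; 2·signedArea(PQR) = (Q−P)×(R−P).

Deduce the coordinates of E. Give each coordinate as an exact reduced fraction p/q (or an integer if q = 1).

E = (11, 1)

1. E_x = 11  [2·signedArea(ECF) = 25 ∩ EA · BF = -35/2]
2. E_y = 1  [2·signedArea(ECF) = 25 ∩ EA · BF = -35/2]
   → E = (11, 1)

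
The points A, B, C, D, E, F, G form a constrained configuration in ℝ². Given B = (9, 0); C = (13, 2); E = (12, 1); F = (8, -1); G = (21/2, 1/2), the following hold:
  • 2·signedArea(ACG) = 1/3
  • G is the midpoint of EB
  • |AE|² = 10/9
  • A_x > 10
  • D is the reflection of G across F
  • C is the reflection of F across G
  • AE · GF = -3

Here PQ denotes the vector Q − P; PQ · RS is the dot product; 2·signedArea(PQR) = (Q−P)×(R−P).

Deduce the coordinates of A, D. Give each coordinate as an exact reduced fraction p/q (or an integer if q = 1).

A = (11, 2/3)
D = (11/2, -5/2)

1. A_x = 11  [AE · GF = -3 ∩ 2·signedArea(ACG) = 1/3]
2. A_y = 2/3  [AE · GF = -3 ∩ 2·signedArea(ACG) = 1/3]
   → A = (11, 2/3)
3. D_x = 11/2  [D is the reflection of G across F]
4. D_y = -5/2  [D is the reflection of G across F]
   → D = (11/2, -5/2)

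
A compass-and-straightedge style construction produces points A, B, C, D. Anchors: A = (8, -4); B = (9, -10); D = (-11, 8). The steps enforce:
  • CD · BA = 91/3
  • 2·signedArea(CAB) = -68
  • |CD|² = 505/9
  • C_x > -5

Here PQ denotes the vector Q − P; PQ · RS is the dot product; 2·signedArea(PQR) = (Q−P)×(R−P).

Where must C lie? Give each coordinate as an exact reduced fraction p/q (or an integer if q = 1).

1. C_x = -14/3  [CD · BA = 91/3 ∩ 2·signedArea(CAB) = -68]
2. C_y = 4  [CD · BA = 91/3 ∩ 2·signedArea(CAB) = -68]
   → C = (-14/3, 4)

C = (-14/3, 4)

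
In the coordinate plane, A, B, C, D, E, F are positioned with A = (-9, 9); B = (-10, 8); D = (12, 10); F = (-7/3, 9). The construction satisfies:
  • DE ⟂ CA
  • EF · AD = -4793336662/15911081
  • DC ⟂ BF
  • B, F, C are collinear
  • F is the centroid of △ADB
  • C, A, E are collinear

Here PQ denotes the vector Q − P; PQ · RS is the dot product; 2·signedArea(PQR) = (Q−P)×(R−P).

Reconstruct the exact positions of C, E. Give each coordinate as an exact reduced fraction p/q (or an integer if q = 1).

1. C_x = 3198/269  [B, F, C are collinear ∩ DC ⟂ BF]
2. C_y = 2920/269  [B, F, C are collinear ∩ DC ⟂ BF]
   → C = (3198/269, 2920/269)
3. E_x = 189720402/15911081  [C, A, E are collinear ∩ DE ⟂ CA]
4. E_y = 172764980/15911081  [C, A, E are collinear ∩ DE ⟂ CA]
   → E = (189720402/15911081, 172764980/15911081)

C = (3198/269, 2920/269)
E = (189720402/15911081, 172764980/15911081)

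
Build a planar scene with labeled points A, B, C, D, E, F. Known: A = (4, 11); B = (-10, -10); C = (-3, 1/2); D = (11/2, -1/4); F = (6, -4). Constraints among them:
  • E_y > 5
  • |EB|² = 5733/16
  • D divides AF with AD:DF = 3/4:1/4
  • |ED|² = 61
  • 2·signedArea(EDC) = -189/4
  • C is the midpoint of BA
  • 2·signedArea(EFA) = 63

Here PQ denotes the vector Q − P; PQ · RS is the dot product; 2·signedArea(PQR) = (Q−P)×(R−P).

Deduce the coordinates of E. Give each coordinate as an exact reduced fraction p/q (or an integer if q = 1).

E = (1/2, 23/4)

1. E_x = 1/2  [2·signedArea(EFA) = 63 ∩ 2·signedArea(EDC) = -189/4]
2. E_y = 23/4  [2·signedArea(EFA) = 63 ∩ 2·signedArea(EDC) = -189/4]
   → E = (1/2, 23/4)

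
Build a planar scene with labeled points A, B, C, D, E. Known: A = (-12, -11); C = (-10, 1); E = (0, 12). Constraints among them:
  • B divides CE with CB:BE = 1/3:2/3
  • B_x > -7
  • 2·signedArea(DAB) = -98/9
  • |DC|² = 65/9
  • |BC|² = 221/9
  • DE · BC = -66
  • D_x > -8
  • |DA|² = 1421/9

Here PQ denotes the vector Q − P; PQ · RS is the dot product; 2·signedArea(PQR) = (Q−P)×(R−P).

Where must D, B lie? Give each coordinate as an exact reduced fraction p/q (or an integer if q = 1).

B = (-20/3, 14/3)
D = (-22/3, 2/3)

1. B_x = -20/3  [B divides CE with CB:BE = 1/3:2/3]
2. B_y = 14/3  [B divides CE with CB:BE = 1/3:2/3]
   → B = (-20/3, 14/3)
3. D_x = -22/3  [2·signedArea(DAB) = -98/9 ∩ DE · BC = -66]
4. D_y = 2/3  [2·signedArea(DAB) = -98/9 ∩ DE · BC = -66]
   → D = (-22/3, 2/3)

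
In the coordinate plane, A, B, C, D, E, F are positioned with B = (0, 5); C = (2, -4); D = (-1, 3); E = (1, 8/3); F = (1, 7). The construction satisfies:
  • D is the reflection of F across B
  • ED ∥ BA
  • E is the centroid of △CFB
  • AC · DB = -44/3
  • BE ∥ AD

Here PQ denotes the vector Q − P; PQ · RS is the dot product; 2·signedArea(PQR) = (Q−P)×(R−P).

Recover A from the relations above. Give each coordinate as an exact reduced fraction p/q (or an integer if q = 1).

A = (-2, 16/3)

1. A_x = -2  [BE ∥ AD ∩ ED ∥ BA]
2. A_y = 16/3  [BE ∥ AD ∩ ED ∥ BA]
   → A = (-2, 16/3)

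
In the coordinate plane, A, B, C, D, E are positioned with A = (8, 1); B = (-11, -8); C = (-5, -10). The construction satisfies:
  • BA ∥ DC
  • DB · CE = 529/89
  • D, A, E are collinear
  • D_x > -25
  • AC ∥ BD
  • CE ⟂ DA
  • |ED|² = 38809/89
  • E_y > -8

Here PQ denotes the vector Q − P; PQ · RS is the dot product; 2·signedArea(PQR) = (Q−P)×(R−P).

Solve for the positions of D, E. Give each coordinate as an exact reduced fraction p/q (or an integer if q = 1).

1. D_x = -24  [BA ∥ DC ∩ AC ∥ BD]
2. D_y = -19  [BA ∥ DC ∩ AC ∥ BD]
   → D = (-24, -19)
3. E_x = -560/89  [D, A, E are collinear ∩ CE ⟂ DA]
4. E_y = -706/89  [D, A, E are collinear ∩ CE ⟂ DA]
   → E = (-560/89, -706/89)

D = (-24, -19)
E = (-560/89, -706/89)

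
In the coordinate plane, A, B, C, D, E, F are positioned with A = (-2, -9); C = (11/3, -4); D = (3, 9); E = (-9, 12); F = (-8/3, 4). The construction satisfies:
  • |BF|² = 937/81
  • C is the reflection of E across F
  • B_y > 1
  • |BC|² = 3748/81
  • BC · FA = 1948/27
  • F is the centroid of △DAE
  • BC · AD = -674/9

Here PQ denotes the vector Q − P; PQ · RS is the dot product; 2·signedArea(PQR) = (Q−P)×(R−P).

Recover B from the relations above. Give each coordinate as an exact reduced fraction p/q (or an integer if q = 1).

B = (-5/9, 4/3)

1. B_x = -5/9  [BC · AD = -674/9 ∩ BC · FA = 1948/27]
2. B_y = 4/3  [BC · AD = -674/9 ∩ BC · FA = 1948/27]
   → B = (-5/9, 4/3)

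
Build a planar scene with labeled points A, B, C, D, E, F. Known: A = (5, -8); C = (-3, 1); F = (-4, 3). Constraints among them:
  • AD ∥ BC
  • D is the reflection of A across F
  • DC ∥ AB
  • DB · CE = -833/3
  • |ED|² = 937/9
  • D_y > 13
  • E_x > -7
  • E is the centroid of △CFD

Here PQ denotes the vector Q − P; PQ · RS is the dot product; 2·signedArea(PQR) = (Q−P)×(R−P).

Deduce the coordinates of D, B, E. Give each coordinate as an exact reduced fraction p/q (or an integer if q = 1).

1. D_x = -13  [D is the reflection of A across F]
2. D_y = 14  [D is the reflection of A across F]
   → D = (-13, 14)
3. B_x = 15  [AD ∥ BC ∩ DC ∥ AB]
4. B_y = -21  [AD ∥ BC ∩ DC ∥ AB]
   → B = (15, -21)
5. E_x = -20/3  [E is the centroid of △CFD]
6. E_y = 6  [E is the centroid of △CFD]
   → E = (-20/3, 6)

B = (15, -21)
D = (-13, 14)
E = (-20/3, 6)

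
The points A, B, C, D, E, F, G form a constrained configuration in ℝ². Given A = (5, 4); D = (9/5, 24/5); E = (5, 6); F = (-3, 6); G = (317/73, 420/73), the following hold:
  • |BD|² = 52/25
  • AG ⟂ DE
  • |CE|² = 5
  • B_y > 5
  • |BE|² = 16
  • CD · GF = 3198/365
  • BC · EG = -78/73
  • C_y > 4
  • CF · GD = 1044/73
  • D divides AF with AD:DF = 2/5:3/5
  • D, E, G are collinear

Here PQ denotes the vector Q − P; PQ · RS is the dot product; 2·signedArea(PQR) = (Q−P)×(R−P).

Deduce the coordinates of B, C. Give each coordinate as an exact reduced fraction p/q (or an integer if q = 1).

1. C_x = 3  [CD · GF = 3198/365 ∩ CF · GD = 1044/73]
2. C_y = 5  [CD · GF = 3198/365 ∩ CF · GD = 1044/73]
   → C = (3, 5)
3. B_x = 1  [line 48/73·x + 18/73·y + -156/73 = 0 ∩ |BE|² = 16]
4. B_y = 6  [line 48/73·x + 18/73·y + -156/73 = 0 ∩ |BE|² = 16]
   → B = (1, 6)

B = (1, 6)
C = (3, 5)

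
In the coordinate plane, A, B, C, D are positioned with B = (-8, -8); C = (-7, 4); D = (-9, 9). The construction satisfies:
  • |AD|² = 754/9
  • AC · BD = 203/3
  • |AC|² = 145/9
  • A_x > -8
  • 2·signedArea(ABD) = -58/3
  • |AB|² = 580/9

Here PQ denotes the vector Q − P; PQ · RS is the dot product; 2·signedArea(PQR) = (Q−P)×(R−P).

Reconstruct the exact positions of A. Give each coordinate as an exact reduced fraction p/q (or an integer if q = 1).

1. A_x = -22/3  [2·signedArea(ABD) = -58/3 ∩ AC · BD = 203/3]
2. A_y = 0  [2·signedArea(ABD) = -58/3 ∩ AC · BD = 203/3]
   → A = (-22/3, 0)

A = (-22/3, 0)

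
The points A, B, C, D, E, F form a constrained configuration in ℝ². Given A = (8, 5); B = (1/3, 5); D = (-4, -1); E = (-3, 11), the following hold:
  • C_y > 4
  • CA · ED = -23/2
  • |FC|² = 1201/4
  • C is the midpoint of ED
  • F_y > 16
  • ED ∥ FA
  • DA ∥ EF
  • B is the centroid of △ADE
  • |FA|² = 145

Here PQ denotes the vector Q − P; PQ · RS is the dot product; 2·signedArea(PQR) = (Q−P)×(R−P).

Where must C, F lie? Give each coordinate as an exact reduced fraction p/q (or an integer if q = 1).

1. C_x = -7/2  [C is the midpoint of ED]
2. C_y = 5  [C is the midpoint of ED]
   → C = (-7/2, 5)
3. F_x = 9  [ED ∥ FA ∩ DA ∥ EF]
4. F_y = 17  [ED ∥ FA ∩ DA ∥ EF]
   → F = (9, 17)

C = (-7/2, 5)
F = (9, 17)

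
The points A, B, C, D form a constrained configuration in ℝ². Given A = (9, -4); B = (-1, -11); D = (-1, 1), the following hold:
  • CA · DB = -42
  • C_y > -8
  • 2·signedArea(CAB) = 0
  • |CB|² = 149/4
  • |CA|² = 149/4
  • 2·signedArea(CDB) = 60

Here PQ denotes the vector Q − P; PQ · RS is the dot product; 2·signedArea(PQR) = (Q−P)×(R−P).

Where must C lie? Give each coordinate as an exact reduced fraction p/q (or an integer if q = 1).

C = (4, -15/2)

1. C_x = 4  [2·signedArea(CAB) = 0 ∩ CA · DB = -42]
2. C_y = -15/2  [2·signedArea(CAB) = 0 ∩ CA · DB = -42]
   → C = (4, -15/2)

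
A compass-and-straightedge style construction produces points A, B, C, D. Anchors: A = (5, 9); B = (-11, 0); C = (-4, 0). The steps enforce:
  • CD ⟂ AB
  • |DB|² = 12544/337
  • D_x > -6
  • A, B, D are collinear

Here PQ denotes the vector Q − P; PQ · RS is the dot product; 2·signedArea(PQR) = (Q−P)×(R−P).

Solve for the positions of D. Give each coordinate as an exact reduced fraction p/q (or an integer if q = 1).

1. D_x = -1915/337  [A, B, D are collinear ∩ CD ⟂ AB]
2. D_y = 1008/337  [A, B, D are collinear ∩ CD ⟂ AB]
   → D = (-1915/337, 1008/337)

D = (-1915/337, 1008/337)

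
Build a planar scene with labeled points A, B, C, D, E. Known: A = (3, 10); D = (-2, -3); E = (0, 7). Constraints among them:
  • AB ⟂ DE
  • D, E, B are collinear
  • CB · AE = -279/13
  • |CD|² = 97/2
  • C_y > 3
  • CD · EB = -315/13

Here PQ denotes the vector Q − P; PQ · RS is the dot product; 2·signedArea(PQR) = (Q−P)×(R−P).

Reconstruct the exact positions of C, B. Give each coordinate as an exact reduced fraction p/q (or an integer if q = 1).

B = (9/13, 136/13)
C = (1/2, 7/2)

1. B_x = 9/13  [D, E, B are collinear ∩ AB ⟂ DE]
2. B_y = 136/13  [D, E, B are collinear ∩ AB ⟂ DE]
   → B = (9/13, 136/13)
3. C_x = 1/2  [CB · AE = -279/13 ∩ CD · EB = -315/13]
4. C_y = 7/2  [CB · AE = -279/13 ∩ CD · EB = -315/13]
   → C = (1/2, 7/2)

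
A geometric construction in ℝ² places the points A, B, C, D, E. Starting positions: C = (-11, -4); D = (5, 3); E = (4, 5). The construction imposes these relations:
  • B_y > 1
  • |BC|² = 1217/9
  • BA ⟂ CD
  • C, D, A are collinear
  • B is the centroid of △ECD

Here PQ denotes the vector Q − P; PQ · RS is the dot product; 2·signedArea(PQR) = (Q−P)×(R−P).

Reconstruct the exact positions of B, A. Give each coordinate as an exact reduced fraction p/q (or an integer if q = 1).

1. B_x = -2/3  [B is the centroid of △ECD]
2. B_y = 4/3  [B is the centroid of △ECD]
   → B = (-2/3, 4/3)
3. A_x = -337/915  [C, D, A are collinear ∩ BA ⟂ CD]
4. A_y = 596/915  [C, D, A are collinear ∩ BA ⟂ CD]
   → A = (-337/915, 596/915)

A = (-337/915, 596/915)
B = (-2/3, 4/3)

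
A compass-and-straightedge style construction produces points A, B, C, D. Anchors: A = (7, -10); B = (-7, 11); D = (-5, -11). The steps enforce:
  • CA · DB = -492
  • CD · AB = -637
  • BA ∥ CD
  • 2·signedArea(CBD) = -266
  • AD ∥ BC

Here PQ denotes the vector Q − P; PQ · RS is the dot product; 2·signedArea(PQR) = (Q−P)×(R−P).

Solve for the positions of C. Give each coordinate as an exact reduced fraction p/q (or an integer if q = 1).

C = (-19, 10)

1. C_x = -19  [BA ∥ CD ∩ AD ∥ BC]
2. C_y = 10  [BA ∥ CD ∩ AD ∥ BC]
   → C = (-19, 10)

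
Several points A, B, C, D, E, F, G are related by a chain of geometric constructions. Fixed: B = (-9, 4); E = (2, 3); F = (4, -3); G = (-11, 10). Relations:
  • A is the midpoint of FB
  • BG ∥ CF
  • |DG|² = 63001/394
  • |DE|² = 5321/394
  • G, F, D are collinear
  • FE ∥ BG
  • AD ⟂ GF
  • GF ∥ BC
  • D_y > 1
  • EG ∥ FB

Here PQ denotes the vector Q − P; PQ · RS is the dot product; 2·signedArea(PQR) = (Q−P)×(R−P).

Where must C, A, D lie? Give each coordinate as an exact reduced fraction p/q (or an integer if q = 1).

A = (-5/2, 1/2)
C = (6, -9)
D = (-569/394, 677/394)

1. C_x = 6  [BG ∥ CF ∩ GF ∥ BC]
2. C_y = -9  [BG ∥ CF ∩ GF ∥ BC]
   → C = (6, -9)
3. A_x = -5/2  [A is the midpoint of FB]
4. A_y = 1/2  [A is the midpoint of FB]
   → A = (-5/2, 1/2)
5. D_x = -569/394  [G, F, D are collinear ∩ AD ⟂ GF]
6. D_y = 677/394  [G, F, D are collinear ∩ AD ⟂ GF]
   → D = (-569/394, 677/394)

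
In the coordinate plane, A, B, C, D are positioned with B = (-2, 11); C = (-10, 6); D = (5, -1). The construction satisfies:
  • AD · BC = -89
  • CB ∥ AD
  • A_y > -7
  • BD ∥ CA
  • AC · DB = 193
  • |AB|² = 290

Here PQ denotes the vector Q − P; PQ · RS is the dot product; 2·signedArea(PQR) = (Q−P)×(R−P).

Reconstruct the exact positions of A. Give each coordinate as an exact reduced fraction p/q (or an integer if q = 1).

1. A_x = -3  [CB ∥ AD ∩ BD ∥ CA]
2. A_y = -6  [CB ∥ AD ∩ BD ∥ CA]
   → A = (-3, -6)

A = (-3, -6)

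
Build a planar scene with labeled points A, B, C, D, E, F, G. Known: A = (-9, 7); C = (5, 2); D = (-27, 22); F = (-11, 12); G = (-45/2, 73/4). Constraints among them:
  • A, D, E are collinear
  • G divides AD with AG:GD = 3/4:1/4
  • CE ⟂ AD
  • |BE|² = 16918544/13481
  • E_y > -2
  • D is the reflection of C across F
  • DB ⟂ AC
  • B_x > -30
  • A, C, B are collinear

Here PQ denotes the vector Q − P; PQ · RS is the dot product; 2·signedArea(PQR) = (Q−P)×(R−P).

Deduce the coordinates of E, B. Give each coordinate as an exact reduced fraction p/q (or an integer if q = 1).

B = (-6567/221, 3182/221)
E = (105/61, -118/61)

1. E_x = 105/61  [A, D, E are collinear ∩ CE ⟂ AD]
2. E_y = -118/61  [A, D, E are collinear ∩ CE ⟂ AD]
   → E = (105/61, -118/61)
3. B_x = -6567/221  [A, C, B are collinear ∩ DB ⟂ AC]
4. B_y = 3182/221  [A, C, B are collinear ∩ DB ⟂ AC]
   → B = (-6567/221, 3182/221)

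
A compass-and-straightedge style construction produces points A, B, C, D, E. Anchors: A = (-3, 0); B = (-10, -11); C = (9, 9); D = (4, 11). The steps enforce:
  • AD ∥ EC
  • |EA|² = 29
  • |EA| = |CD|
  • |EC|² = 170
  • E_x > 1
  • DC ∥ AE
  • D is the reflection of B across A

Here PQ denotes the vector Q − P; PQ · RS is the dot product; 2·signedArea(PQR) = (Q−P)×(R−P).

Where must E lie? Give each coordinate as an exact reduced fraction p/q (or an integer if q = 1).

E = (2, -2)

1. E_x = 2  [AD ∥ EC ∩ DC ∥ AE]
2. E_y = -2  [AD ∥ EC ∩ DC ∥ AE]
   → E = (2, -2)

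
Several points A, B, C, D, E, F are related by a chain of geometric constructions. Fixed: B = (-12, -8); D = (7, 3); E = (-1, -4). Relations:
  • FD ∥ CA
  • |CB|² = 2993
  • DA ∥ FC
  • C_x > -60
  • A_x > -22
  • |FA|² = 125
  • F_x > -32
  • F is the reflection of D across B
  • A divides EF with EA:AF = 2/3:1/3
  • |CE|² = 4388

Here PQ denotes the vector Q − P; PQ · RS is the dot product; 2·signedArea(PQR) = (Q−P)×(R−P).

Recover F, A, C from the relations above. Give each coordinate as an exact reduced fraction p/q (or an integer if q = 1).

1. F_x = -31  [F is the reflection of D across B]
2. F_y = -19  [F is the reflection of D across B]
   → F = (-31, -19)
3. A_x = -21  [A divides EF with EA:AF = 2/3:1/3]
4. A_y = -14  [A divides EF with EA:AF = 2/3:1/3]
   → A = (-21, -14)
5. C_x = -59  [FD ∥ CA ∩ DA ∥ FC]
6. C_y = -36  [FD ∥ CA ∩ DA ∥ FC]
   → C = (-59, -36)

A = (-21, -14)
C = (-59, -36)
F = (-31, -19)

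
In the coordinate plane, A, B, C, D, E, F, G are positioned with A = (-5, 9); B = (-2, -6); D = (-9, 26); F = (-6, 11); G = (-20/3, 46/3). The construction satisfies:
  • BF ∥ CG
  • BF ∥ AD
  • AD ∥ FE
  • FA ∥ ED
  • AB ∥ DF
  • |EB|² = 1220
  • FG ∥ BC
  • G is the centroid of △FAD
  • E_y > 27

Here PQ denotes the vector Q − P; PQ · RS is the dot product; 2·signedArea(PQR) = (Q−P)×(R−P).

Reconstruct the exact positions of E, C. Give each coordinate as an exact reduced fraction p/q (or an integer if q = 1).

C = (-8/3, -5/3)
E = (-10, 28)

1. E_x = -10  [FA ∥ ED ∩ AD ∥ FE]
2. E_y = 28  [FA ∥ ED ∩ AD ∥ FE]
   → E = (-10, 28)
3. C_x = -8/3  [BF ∥ CG ∩ FG ∥ BC]
4. C_y = -5/3  [BF ∥ CG ∩ FG ∥ BC]
   → C = (-8/3, -5/3)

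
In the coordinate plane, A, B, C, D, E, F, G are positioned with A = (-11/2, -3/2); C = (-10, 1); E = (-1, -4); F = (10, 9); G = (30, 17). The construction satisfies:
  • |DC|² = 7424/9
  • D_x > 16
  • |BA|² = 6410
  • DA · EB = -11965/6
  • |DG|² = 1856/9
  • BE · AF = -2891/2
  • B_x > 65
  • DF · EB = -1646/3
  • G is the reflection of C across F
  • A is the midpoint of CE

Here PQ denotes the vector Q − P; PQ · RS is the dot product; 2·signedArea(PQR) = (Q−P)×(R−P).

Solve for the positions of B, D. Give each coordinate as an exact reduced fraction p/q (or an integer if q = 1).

1. B_x = 131/2  [line -31/2·x + -21/2·y + 1388 = 0 ∩ |BA|² = 6410]
2. B_y = 71/2  [line -31/2·x + -21/2·y + 1388 = 0 ∩ |BA|² = 6410]
   → B = (131/2, 71/2)
3. D_x = 50/3  [line -133/2·x + -79/2·y + 9415/6 = 0 ∩ |DC|² = 7424/9]
4. D_y = 35/3  [line -133/2·x + -79/2·y + 9415/6 = 0 ∩ |DC|² = 7424/9]
   → D = (50/3, 35/3)

B = (131/2, 71/2)
D = (50/3, 35/3)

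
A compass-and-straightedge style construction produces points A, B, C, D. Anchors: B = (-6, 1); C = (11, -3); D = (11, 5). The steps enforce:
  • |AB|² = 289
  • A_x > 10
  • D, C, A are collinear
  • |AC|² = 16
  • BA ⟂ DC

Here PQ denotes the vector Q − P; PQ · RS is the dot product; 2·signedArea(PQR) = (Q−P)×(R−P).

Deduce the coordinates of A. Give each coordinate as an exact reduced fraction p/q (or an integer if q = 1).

1. A_x = 11  [D, C, A are collinear ∩ BA ⟂ DC]
2. A_y = 1  [D, C, A are collinear ∩ BA ⟂ DC]
   → A = (11, 1)

A = (11, 1)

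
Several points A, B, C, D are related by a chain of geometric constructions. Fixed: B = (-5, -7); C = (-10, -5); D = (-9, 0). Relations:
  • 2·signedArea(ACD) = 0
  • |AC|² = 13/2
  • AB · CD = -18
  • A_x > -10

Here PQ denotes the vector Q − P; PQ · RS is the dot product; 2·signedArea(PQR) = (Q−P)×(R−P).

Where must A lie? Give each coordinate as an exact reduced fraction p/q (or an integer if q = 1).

A = (-19/2, -5/2)

1. A_x = -19/2  [2·signedArea(ACD) = 0 ∩ AB · CD = -18]
2. A_y = -5/2  [2·signedArea(ACD) = 0 ∩ AB · CD = -18]
   → A = (-19/2, -5/2)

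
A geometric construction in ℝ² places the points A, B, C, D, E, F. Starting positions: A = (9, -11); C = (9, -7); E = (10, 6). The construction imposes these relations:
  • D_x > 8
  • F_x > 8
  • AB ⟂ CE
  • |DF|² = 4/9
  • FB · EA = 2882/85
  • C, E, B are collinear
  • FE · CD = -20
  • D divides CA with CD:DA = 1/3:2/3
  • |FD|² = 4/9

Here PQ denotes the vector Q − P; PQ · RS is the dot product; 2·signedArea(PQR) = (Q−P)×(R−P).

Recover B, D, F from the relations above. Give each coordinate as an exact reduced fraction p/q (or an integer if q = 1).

B = (739/85, -933/85)
D = (9, -25/3)
F = (9, -9)

1. B_x = 739/85  [C, E, B are collinear ∩ AB ⟂ CE]
2. B_y = -933/85  [C, E, B are collinear ∩ AB ⟂ CE]
   → B = (739/85, -933/85)
3. D_x = 9  [D divides CA with CD:DA = 1/3:2/3]
4. D_y = -25/3  [D divides CA with CD:DA = 1/3:2/3]
   → D = (9, -25/3)
5. F_x = 9  [FB · EA = 2882/85 ∩ FE · CD = -20]
6. F_y = -9  [FB · EA = 2882/85 ∩ FE · CD = -20]
   → F = (9, -9)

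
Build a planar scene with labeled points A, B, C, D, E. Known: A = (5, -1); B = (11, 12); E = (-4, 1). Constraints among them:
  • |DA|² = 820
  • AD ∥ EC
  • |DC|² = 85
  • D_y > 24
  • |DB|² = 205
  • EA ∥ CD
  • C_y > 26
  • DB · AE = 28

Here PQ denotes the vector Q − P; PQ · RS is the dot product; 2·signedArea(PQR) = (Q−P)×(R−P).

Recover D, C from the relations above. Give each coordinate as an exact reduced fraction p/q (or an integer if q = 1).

C = (8, 27)
D = (17, 25)

1. D_x = 17  [line 9·x + -2·y + -103 = 0 ∩ |DA|² = 820]
2. D_y = 25  [line 9·x + -2·y + -103 = 0 ∩ |DA|² = 820]
   → D = (17, 25)
3. C_x = 8  [EA ∥ CD ∩ AD ∥ EC]
4. C_y = 27  [EA ∥ CD ∩ AD ∥ EC]
   → C = (8, 27)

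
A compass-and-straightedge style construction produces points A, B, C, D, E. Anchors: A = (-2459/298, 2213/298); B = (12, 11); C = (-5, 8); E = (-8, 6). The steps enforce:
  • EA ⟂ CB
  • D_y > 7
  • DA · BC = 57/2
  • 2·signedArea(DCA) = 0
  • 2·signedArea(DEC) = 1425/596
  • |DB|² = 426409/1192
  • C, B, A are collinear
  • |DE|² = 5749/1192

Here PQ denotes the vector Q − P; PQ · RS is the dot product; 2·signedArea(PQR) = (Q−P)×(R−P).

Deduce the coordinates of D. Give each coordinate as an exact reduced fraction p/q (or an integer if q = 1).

D = (-3949/596, 4597/596)

1. D_x = -3949/596  [2·signedArea(DCA) = 0 ∩ 2·signedArea(DEC) = 1425/596]
2. D_y = 4597/596  [2·signedArea(DCA) = 0 ∩ 2·signedArea(DEC) = 1425/596]
   → D = (-3949/596, 4597/596)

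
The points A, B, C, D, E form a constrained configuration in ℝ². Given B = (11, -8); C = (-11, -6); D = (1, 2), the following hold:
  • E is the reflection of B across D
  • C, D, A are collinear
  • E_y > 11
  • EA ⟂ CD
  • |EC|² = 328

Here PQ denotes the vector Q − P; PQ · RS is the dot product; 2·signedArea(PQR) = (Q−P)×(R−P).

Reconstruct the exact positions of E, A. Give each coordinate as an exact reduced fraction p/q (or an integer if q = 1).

A = (-17/13, 6/13)
E = (-9, 12)

1. E_x = -9  [E is the reflection of B across D]
2. E_y = 12  [E is the reflection of B across D]
   → E = (-9, 12)
3. A_x = -17/13  [C, D, A are collinear ∩ EA ⟂ CD]
4. A_y = 6/13  [C, D, A are collinear ∩ EA ⟂ CD]
   → A = (-17/13, 6/13)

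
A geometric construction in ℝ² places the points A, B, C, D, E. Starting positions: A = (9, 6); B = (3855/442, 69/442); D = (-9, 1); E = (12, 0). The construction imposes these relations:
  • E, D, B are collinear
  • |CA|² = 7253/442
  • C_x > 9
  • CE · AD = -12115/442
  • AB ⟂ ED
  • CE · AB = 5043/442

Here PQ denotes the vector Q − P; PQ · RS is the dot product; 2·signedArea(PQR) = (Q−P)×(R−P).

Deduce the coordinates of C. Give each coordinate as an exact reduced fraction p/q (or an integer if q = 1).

C = (4379/442, 907/442)

1. C_x = 4379/442  [CE · AD = -12115/442 ∩ CE · AB = 5043/442]
2. C_y = 907/442  [CE · AD = -12115/442 ∩ CE · AB = 5043/442]
   → C = (4379/442, 907/442)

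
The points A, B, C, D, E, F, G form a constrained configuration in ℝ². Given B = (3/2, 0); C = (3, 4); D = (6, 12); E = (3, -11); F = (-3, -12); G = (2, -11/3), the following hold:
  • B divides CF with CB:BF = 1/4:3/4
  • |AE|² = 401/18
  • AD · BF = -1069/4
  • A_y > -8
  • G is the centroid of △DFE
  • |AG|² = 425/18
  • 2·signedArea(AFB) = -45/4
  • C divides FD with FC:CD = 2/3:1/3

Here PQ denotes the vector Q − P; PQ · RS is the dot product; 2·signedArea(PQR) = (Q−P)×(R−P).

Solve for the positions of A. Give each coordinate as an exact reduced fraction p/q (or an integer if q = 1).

A = (-1/2, -47/6)

1. A_x = -1/2  [2·signedArea(AFB) = -45/4 ∩ AD · BF = -1069/4]
2. A_y = -47/6  [2·signedArea(AFB) = -45/4 ∩ AD · BF = -1069/4]
   → A = (-1/2, -47/6)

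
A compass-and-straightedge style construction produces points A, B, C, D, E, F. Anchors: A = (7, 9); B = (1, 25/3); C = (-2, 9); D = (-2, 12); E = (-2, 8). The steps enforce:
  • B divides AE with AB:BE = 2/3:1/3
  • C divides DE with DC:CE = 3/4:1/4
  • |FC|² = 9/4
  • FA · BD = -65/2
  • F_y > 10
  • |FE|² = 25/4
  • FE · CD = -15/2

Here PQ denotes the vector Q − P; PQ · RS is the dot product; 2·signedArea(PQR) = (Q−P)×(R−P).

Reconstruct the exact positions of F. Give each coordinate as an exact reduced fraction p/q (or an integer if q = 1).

F = (-2, 21/2)

1. F_x = -2  [FA · BD = -65/2 ∩ FE · CD = -15/2]
2. F_y = 21/2  [FA · BD = -65/2 ∩ FE · CD = -15/2]
   → F = (-2, 21/2)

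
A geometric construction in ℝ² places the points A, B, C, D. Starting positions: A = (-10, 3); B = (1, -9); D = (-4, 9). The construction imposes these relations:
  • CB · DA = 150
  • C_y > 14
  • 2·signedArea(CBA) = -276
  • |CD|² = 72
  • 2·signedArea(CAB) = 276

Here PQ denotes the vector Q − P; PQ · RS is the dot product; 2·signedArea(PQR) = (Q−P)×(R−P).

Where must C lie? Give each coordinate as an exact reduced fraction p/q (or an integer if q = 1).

1. C_x = 2  [2·signedArea(CBA) = -276 ∩ CB · DA = 150]
2. C_y = 15  [2·signedArea(CBA) = -276 ∩ CB · DA = 150]
   → C = (2, 15)

C = (2, 15)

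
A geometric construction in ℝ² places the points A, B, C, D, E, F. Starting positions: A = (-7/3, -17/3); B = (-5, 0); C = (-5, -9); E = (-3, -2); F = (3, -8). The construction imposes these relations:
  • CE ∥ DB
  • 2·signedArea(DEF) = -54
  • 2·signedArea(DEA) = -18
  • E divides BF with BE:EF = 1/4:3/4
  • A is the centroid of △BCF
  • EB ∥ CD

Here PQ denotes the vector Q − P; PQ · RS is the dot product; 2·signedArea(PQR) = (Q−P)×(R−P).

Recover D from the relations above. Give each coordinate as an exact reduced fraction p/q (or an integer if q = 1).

1. D_x = -7  [CE ∥ DB ∩ EB ∥ CD]
2. D_y = -7  [CE ∥ DB ∩ EB ∥ CD]
   → D = (-7, -7)

D = (-7, -7)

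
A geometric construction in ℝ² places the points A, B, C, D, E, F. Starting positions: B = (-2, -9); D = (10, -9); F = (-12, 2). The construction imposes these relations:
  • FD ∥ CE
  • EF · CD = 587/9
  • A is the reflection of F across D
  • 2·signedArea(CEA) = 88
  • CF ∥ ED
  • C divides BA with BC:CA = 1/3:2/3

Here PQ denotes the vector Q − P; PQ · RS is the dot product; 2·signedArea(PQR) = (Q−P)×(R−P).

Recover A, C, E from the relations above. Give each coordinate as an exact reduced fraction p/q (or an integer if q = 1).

A = (32, -20)
C = (28/3, -38/3)
E = (94/3, -71/3)

1. A_x = 32  [A is the reflection of F across D]
2. A_y = -20  [A is the reflection of F across D]
   → A = (32, -20)
3. C_x = 28/3  [C divides BA with BC:CA = 1/3:2/3]
4. C_y = -38/3  [C divides BA with BC:CA = 1/3:2/3]
   → C = (28/3, -38/3)
5. E_x = 94/3  [CF ∥ ED ∩ FD ∥ CE]
6. E_y = -71/3  [CF ∥ ED ∩ FD ∥ CE]
   → E = (94/3, -71/3)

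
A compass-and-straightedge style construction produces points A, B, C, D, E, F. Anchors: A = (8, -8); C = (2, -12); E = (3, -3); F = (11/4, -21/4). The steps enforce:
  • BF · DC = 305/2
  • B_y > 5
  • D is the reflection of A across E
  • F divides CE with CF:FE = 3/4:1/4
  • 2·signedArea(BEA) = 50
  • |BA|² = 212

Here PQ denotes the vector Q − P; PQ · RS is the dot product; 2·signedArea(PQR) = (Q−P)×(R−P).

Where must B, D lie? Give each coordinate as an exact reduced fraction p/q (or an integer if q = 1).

B = (4, 6)
D = (-2, 2)

1. B_x = 4  [line 5·x + 5·y + -50 = 0 ∩ |BA|² = 212]
2. B_y = 6  [line 5·x + 5·y + -50 = 0 ∩ |BA|² = 212]
   → B = (4, 6)
3. D_x = -2  [BF · DC = 305/2 ∩ D is the reflection of A across E]
4. D_y = 2  [BF · DC = 305/2 ∩ D is the reflection of A across E]
   → D = (-2, 2)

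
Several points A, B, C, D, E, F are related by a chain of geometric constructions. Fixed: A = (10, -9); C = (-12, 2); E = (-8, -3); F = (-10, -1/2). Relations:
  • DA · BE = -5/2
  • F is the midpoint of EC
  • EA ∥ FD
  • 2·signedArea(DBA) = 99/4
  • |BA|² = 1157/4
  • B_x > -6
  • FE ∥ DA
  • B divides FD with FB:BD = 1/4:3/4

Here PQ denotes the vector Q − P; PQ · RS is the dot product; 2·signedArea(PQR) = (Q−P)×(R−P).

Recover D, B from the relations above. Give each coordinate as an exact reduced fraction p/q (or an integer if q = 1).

B = (-11/2, -2)
D = (8, -13/2)

1. D_x = 8  [FE ∥ DA ∩ EA ∥ FD]
2. D_y = -13/2  [FE ∥ DA ∩ EA ∥ FD]
   → D = (8, -13/2)
3. B_x = -11/2  [B divides FD with FB:BD = 1/4:3/4]
4. B_y = -2  [B divides FD with FB:BD = 1/4:3/4]
   → B = (-11/2, -2)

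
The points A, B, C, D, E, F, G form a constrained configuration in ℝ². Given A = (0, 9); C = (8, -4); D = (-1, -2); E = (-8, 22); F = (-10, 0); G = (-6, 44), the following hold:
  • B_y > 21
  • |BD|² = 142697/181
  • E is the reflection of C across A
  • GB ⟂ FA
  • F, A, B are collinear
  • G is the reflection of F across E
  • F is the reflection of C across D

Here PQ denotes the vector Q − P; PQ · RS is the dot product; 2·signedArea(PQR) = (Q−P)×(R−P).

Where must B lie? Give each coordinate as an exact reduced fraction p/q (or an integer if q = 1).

B = (2550/181, 3924/181)

1. B_x = 2550/181  [F, A, B are collinear ∩ GB ⟂ FA]
2. B_y = 3924/181  [F, A, B are collinear ∩ GB ⟂ FA]
   → B = (2550/181, 3924/181)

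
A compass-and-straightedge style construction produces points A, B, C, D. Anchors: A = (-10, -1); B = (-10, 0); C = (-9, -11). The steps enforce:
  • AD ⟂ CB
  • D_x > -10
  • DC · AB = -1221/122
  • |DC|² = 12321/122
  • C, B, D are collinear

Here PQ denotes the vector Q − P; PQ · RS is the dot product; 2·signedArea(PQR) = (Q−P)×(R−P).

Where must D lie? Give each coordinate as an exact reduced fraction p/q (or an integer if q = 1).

D = (-1209/122, -121/122)

1. D_x = -1209/122  [C, B, D are collinear ∩ AD ⟂ CB]
2. D_y = -121/122  [C, B, D are collinear ∩ AD ⟂ CB]
   → D = (-1209/122, -121/122)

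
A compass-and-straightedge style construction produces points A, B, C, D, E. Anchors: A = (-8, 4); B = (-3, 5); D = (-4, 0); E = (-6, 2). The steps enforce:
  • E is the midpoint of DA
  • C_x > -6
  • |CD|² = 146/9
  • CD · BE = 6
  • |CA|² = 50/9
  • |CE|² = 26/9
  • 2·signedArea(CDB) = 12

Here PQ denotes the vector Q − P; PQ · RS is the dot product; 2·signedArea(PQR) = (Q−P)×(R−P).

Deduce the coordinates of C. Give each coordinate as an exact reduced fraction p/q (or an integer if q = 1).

1. C_x = -17/3  [CD · BE = 6 ∩ 2·signedArea(CDB) = 12]
2. C_y = 11/3  [CD · BE = 6 ∩ 2·signedArea(CDB) = 12]
   → C = (-17/3, 11/3)

C = (-17/3, 11/3)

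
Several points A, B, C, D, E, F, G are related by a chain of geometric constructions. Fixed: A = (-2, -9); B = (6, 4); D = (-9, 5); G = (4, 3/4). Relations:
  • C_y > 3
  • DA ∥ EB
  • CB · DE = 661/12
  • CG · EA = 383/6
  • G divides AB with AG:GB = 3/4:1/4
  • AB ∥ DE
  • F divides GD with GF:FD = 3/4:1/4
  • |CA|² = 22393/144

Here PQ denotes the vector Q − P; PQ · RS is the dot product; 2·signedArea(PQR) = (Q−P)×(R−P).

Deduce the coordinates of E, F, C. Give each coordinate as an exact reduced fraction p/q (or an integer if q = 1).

C = (1/3, 13/4)
E = (-1, 18)
F = (-23/4, 63/16)

1. E_x = -1  [DA ∥ EB ∩ AB ∥ DE]
2. E_y = 18  [DA ∥ EB ∩ AB ∥ DE]
   → E = (-1, 18)
3. F_x = -23/4  [F divides GD with GF:FD = 3/4:1/4]
4. F_y = 63/16  [F divides GD with GF:FD = 3/4:1/4]
   → F = (-23/4, 63/16)
5. C_x = 1/3  [CG · EA = 383/6 ∩ CB · DE = 661/12]
6. C_y = 13/4  [CG · EA = 383/6 ∩ CB · DE = 661/12]
   → C = (1/3, 13/4)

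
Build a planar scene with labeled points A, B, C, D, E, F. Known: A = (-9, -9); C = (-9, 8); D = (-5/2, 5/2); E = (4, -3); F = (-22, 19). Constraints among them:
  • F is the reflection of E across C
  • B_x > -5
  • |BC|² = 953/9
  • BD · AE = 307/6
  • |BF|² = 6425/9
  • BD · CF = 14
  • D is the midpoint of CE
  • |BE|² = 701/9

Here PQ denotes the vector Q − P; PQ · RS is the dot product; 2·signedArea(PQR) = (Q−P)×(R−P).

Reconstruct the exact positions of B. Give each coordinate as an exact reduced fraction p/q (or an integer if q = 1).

1. B_x = -14/3  [BD · CF = 14 ∩ BD · AE = 307/6]
2. B_y = -4/3  [BD · CF = 14 ∩ BD · AE = 307/6]
   → B = (-14/3, -4/3)

B = (-14/3, -4/3)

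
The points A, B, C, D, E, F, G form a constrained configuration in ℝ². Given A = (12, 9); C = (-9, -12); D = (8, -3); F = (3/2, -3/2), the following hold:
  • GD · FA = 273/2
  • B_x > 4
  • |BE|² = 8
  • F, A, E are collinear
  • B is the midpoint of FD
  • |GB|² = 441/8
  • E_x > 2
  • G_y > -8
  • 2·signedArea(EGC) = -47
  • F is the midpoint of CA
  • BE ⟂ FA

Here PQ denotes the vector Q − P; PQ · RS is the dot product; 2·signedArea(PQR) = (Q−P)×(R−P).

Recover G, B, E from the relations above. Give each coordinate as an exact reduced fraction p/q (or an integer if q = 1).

B = (19/4, -9/4)
E = (11/4, -1/4)
G = (-1/2, -15/2)

1. B_x = 19/4  [B is the midpoint of FD]
2. B_y = -9/4  [B is the midpoint of FD]
   → B = (19/4, -9/4)
3. E_x = 11/4  [F, A, E are collinear ∩ BE ⟂ FA]
4. E_y = -1/4  [F, A, E are collinear ∩ BE ⟂ FA]
   → E = (11/4, -1/4)
5. G_x = -1/2  [GD · FA = 273/2 ∩ 2·signedArea(EGC) = -47]
6. G_y = -15/2  [GD · FA = 273/2 ∩ 2·signedArea(EGC) = -47]
   → G = (-1/2, -15/2)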